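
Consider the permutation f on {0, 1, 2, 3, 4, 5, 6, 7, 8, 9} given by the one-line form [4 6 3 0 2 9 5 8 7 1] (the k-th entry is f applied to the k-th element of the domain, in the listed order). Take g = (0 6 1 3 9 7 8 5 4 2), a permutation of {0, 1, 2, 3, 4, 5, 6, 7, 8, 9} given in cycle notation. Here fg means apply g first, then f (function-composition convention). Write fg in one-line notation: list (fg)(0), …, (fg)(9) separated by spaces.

5 0 4 1 3 2 6 7 9 8

Chase each element through g then f: 0 → 6 → 5; 1 → 3 → 0; 2 → 0 → 4; 3 → 9 → 1; 4 → 2 → 3; 5 → 4 → 2; 6 → 1 → 6; 7 → 8 → 7; 8 → 5 → 9; 9 → 7 → 8.
Collecting the images, fg = [5 0 4 1 3 2 6 7 9 8].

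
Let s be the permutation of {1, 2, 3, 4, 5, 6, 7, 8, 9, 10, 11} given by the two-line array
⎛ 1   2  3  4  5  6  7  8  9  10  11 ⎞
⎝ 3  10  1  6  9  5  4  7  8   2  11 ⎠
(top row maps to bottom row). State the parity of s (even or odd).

In disjoint-cycle form the cycle lengths are 6, 2, 2, 1.
A cycle is odd iff its length is even; s has 3 even-length cycles, so sgn(s) = (−1)^3 and s is odd.

odd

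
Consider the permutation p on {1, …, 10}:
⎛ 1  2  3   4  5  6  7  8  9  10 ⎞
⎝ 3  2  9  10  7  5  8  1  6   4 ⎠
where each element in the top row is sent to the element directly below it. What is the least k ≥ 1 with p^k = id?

14

Writing p as disjoint cycles, the cycle lengths are 7, 2, 1.
The order of p is the least common multiple of its cycle lengths: lcm(7, 2) = 14.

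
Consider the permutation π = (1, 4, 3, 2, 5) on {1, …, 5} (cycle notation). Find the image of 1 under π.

In the cycle (1, 4, 3, 2, 5), 1 is followed by 4, so π(1) = 4.

4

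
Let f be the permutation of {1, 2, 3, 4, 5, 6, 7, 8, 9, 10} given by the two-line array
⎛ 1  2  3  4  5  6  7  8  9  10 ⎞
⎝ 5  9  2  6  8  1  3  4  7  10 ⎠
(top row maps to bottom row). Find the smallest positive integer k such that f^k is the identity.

Decomposing into disjoint cycles gives cycle lengths 5, 4, 1.
Since disjoint cycles commute, ord(f) = lcm(5, 4) = 20.

20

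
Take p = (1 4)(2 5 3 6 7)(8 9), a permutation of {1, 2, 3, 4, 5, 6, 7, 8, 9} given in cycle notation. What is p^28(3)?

2

3 lies in the 5-cycle (2 5 3 6 7).
On a 5-cycle, p^5 is the identity, so p^28 = p^3 there (28 ≡ 3 mod 5).
Stepping 3 places around the cycle: 3 → 6 → 7 → 2.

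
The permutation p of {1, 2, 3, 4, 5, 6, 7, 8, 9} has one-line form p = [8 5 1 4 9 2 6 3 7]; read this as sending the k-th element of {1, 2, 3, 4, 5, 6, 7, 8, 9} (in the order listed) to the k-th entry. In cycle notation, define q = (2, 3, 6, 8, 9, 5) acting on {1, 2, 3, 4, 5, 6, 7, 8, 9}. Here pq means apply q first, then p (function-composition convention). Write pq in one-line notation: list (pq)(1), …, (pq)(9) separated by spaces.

(pq)(x) = p(q(x)). Computing each image: p(q(1)) = p(1) = 8, p(q(2)) = p(3) = 1, p(q(3)) = p(6) = 2, p(q(4)) = p(4) = 4, p(q(5)) = p(2) = 5, p(q(6)) = p(8) = 3, p(q(7)) = p(7) = 6, p(q(8)) = p(9) = 7, p(q(9)) = p(5) = 9.
Hence pq = [8 1 2 4 5 3 6 7 9].

8 1 2 4 5 3 6 7 9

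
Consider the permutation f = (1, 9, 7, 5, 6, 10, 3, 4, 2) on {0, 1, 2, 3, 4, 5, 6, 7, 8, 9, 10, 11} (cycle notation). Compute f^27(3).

3

3 lies in the 9-cycle (1, 9, 7, 5, 6, 10, 3, 4, 2).
Powers repeat with period 9 on this cycle, and 27 mod 9 = 0, so f^27(3) = f^0(3).
So f^27(3) = 3.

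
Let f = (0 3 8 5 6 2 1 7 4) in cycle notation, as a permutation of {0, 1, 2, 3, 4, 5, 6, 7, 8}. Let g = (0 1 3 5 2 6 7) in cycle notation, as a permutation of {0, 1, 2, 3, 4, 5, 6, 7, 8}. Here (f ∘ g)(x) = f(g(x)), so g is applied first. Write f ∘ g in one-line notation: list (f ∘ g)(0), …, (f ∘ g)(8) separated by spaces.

For each element, apply g then f: 0 → 1 → 7; 1 → 3 → 8; 2 → 6 → 2; 3 → 5 → 6; 4 → 4 → 0; 5 → 2 → 1; 6 → 7 → 4; 7 → 0 → 3; 8 → 8 → 5.
So f ∘ g in one-line form is 7 8 2 6 0 1 4 3 5.

7 8 2 6 0 1 4 3 5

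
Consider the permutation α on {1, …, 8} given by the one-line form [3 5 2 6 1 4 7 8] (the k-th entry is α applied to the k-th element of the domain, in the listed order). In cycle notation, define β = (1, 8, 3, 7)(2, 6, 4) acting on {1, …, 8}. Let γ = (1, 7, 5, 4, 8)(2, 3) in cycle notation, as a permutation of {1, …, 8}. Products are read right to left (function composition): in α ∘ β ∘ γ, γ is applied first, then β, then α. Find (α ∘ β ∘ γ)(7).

1

(α ∘ β ∘ γ)(7) = α(β(γ(7))). γ(7) = 5, then β(5) = 5, then α(5) = 1, so the result is 1.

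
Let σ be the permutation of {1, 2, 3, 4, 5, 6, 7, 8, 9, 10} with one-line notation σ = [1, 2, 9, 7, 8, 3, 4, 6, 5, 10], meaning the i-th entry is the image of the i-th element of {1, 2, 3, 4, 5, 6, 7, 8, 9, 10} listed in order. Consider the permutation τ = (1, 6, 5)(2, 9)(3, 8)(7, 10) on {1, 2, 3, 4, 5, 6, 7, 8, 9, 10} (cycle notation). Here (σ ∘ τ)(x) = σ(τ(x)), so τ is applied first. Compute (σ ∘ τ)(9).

2

First apply τ: τ(9) = 2, then σ(2) = 2. Thus (σ ∘ τ)(9) = 2.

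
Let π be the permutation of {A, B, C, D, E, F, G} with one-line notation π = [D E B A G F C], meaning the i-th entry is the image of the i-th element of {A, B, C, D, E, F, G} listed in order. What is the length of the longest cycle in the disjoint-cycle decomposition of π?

Decomposing into disjoint cycles gives (A D)(B E G C); the longest has length 4.

4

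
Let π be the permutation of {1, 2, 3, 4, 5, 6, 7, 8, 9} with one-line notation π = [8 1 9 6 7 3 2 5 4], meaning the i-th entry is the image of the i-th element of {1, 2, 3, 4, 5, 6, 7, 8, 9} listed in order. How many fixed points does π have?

No element satisfies π(x) = x, so there are 0 fixed points.

0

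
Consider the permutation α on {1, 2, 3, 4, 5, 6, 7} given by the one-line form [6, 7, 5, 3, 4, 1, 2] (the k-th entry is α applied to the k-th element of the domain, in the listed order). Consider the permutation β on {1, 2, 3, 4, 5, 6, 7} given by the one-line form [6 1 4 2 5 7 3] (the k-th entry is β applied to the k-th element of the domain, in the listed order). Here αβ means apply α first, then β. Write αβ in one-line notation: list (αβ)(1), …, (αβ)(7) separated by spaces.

7 3 5 4 2 6 1

For each element, apply α then β: 1 → 6 → 7; 2 → 7 → 3; 3 → 5 → 5; 4 → 3 → 4; 5 → 4 → 2; 6 → 1 → 6; 7 → 2 → 1.
So αβ in one-line form is 7 3 5 4 2 6 1.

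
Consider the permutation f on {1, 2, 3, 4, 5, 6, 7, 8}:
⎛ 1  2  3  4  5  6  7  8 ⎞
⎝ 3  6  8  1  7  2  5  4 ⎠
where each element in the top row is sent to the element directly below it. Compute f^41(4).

1

Tracing 4 → 1 → … returns to 4 after 4 steps, so 4 lies in a 4-cycle (1, 3, 8, 4).
Since the cycle has length 4, f^41 acts on it the same as f^1 (41 mod 4 = 1).
Advancing 1 step from 4: 4 → 1.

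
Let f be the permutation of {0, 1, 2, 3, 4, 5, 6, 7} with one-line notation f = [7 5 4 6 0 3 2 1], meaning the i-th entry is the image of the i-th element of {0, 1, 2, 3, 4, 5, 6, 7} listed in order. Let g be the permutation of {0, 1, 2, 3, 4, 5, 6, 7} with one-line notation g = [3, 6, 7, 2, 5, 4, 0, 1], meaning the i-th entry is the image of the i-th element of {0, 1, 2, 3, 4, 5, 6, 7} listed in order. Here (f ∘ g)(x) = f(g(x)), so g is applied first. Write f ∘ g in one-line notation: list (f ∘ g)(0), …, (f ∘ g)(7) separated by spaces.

For each element, apply g then f: 0 → 3 → 6; 1 → 6 → 2; 2 → 7 → 1; 3 → 2 → 4; 4 → 5 → 3; 5 → 4 → 0; 6 → 0 → 7; 7 → 1 → 5.
So f ∘ g in one-line form is 6 2 1 4 3 0 7 5.

6 2 1 4 3 0 7 5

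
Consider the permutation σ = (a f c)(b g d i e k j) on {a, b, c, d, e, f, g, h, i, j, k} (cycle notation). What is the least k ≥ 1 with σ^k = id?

21

The cycle type of σ is (7, 3, 1).
Since disjoint cycles commute, ord(σ) = lcm(7, 3) = 21.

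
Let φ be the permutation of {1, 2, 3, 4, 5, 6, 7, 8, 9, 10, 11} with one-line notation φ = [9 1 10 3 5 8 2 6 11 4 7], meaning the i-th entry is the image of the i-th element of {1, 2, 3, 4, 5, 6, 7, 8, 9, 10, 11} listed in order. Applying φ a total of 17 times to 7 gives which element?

1

Tracing 7 → 2 → … returns to 7 after 5 steps, so 7 lies in a 5-cycle (1, 9, 11, 7, 2).
Since the cycle has length 5, φ^17 acts on it the same as φ^2 (17 mod 5 = 2).
Advancing 2 steps from 7: 7 → 2 → 1.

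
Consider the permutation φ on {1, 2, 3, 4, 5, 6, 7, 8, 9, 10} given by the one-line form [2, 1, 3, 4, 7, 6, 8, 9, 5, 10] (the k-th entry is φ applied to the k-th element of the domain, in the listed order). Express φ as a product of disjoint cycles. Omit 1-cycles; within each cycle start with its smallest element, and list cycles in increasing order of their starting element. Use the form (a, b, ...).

(1, 2)(5, 7, 8, 9)

Iterating φ from 1 gives 1 → 2 → 1; that is the 2-cycle (1, 2).
Repeating from the next unused element and collecting all non-trivial cycles gives (1, 2)(5, 7, 8, 9).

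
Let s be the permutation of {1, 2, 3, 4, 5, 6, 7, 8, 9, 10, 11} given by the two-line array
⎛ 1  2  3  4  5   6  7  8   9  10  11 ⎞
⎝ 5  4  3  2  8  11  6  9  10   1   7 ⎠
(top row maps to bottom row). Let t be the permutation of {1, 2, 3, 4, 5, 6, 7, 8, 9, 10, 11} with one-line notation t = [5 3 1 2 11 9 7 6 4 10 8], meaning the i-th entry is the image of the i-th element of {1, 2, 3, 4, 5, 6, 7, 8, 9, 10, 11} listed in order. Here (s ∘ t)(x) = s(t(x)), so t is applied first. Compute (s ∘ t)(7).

(s ∘ t)(7) = s(t(7)). t(7) = 7, then s(7) = 6. So (s ∘ t)(7) = 6.

6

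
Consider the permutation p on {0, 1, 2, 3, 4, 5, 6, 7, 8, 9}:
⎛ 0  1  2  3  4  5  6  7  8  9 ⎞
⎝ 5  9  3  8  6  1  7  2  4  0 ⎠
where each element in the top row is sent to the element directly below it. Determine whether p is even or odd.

even

In disjoint-cycle form the cycle lengths are 6, 4.
A cycle is odd iff its length is even; p has 2 even-length cycles, so sgn(p) = (−1)^2 and p is even.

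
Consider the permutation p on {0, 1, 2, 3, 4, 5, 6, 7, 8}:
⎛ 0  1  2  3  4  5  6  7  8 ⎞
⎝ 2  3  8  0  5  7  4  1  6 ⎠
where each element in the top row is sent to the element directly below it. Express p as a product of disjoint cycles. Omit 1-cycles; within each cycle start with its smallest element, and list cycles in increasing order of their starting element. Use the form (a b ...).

(0 2 8 6 4 5 7 1 3)

From 0: 0 → 2 → 8 → 6 → 4 → 5 → 7 → 1 → 3 → 0, closing the cycle (0 2 8 6 4 5 7 1 3).
Continuing from each remaining unvisited element yields (0 2 8 6 4 5 7 1 3).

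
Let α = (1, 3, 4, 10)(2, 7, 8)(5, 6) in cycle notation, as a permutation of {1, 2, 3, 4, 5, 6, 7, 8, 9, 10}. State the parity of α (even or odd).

The cycle lengths are 4, 3, 2, 1.
A cycle is odd iff its length is even; α has 2 even-length cycles, so sgn(α) = (−1)^2 and α is even.

even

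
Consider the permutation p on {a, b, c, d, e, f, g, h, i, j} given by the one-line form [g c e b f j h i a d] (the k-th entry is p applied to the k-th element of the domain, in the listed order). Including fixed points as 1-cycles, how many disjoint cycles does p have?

2

The cycle decomposition is (a g h i)(b c e f j d), which has 2 cycles (counting 1-cycles).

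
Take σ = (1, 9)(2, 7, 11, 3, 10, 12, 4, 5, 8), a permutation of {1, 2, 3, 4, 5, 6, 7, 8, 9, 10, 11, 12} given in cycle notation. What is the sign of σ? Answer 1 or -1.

-1

The cycle lengths are 9, 2, 1.
A cycle of length ℓ contributes ℓ−1 transpositions, so σ is a product of 8 + 1 = 9 transpositions — odd.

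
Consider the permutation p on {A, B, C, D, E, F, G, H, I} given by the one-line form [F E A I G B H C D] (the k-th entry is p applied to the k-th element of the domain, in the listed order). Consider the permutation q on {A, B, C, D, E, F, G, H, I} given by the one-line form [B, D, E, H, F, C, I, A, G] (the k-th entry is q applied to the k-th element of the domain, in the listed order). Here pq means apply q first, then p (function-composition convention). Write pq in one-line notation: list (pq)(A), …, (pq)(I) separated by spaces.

E I G C B A D F H

(pq)(x) = p(q(x)). Computing each image: p(q(A)) = p(B) = E, p(q(B)) = p(D) = I, p(q(C)) = p(E) = G, p(q(D)) = p(H) = C, p(q(E)) = p(F) = B, p(q(F)) = p(C) = A, p(q(G)) = p(I) = D, p(q(H)) = p(A) = F, p(q(I)) = p(G) = H.
Hence pq = [E I G C B A D F H].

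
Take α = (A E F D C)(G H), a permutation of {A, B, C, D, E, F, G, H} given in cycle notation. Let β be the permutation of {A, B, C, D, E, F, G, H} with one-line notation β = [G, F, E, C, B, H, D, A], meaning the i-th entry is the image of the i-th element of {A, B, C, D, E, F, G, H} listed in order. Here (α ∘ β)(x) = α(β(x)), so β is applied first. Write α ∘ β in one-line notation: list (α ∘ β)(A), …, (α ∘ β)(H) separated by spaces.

H D F A B G C E

Chase each element through β then α: A → G → H; B → F → D; C → E → F; D → C → A; E → B → B; F → H → G; G → D → C; H → A → E.
Collecting the images, α ∘ β = [H D F A B G C E].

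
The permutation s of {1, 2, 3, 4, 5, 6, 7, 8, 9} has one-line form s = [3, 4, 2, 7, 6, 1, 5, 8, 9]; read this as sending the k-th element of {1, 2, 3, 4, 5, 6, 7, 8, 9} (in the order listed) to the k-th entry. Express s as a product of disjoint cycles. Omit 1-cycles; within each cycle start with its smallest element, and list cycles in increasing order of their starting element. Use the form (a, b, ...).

Start at 1 and follow images: 1 → 3 → 2 → 4 → 7 → 5 → 6 → 1, giving the cycle (1, 3, 2, 4, 7, 5, 6).
Continuing from each remaining unvisited element yields (1, 3, 2, 4, 7, 5, 6).

(1, 3, 2, 4, 7, 5, 6)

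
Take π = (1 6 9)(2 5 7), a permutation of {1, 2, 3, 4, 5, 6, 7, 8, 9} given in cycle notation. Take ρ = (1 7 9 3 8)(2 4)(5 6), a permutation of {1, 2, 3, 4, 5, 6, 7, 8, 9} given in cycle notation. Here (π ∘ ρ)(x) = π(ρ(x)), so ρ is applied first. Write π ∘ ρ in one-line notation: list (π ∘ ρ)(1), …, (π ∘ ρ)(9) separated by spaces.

Chase each element through ρ then π: 1 → 7 → 2; 2 → 4 → 4; 3 → 8 → 8; 4 → 2 → 5; 5 → 6 → 9; 6 → 5 → 7; 7 → 9 → 1; 8 → 1 → 6; 9 → 3 → 3.
Collecting the images, π ∘ ρ = [2 4 8 5 9 7 1 6 3].

2 4 8 5 9 7 1 6 3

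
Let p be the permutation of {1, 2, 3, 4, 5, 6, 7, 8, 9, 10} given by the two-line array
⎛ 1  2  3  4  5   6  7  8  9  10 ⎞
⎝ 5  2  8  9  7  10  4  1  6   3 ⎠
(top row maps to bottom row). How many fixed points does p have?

1

The fixed points (elements with p(x) = x) are {2}, so there is 1.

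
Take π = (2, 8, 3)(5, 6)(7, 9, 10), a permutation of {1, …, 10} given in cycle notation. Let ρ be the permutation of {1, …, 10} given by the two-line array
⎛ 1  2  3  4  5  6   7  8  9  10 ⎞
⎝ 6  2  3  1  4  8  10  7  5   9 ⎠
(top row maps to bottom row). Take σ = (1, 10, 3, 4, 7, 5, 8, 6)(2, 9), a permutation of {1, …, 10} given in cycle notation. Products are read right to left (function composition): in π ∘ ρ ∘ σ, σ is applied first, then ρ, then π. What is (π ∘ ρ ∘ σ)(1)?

10

Chase 1: σ(1) = 10; ρ(10) = 9; π(9) = 10. Hence (π ∘ ρ ∘ σ)(1) = 10.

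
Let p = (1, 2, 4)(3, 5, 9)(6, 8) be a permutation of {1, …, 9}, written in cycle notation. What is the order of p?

6

The disjoint cycles have lengths 3, 3, 2, 1.
The order is lcm(3, 3, 2) = 6.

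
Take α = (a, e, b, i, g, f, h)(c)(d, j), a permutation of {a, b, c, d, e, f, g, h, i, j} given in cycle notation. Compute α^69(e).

e lies in the 7-cycle (a, e, b, i, g, f, h).
Since the cycle has length 7, α^69 acts on it the same as α^6 (69 mod 7 = 6).
Advancing 6 steps from e: e → b → i → g → f → h → a.

a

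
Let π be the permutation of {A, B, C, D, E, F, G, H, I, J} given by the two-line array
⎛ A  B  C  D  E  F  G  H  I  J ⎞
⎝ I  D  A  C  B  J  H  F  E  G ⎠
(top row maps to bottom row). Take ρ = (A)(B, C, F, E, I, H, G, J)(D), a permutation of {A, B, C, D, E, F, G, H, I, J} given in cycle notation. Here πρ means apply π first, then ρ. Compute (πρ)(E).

C

π(E) = B, then ρ(B) = C; composing gives (πρ)(E) = C.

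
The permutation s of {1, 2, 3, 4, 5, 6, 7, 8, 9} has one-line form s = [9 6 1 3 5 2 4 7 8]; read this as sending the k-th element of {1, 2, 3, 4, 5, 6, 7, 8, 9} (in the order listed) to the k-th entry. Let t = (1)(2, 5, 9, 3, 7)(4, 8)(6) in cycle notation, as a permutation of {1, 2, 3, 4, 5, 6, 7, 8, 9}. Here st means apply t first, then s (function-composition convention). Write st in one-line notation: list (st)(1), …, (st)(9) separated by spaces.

For each element, apply t then s: 1 → 1 → 9; 2 → 5 → 5; 3 → 7 → 4; 4 → 8 → 7; 5 → 9 → 8; 6 → 6 → 2; 7 → 2 → 6; 8 → 4 → 3; 9 → 3 → 1.
So st in one-line form is 9 5 4 7 8 2 6 3 1.

9 5 4 7 8 2 6 3 1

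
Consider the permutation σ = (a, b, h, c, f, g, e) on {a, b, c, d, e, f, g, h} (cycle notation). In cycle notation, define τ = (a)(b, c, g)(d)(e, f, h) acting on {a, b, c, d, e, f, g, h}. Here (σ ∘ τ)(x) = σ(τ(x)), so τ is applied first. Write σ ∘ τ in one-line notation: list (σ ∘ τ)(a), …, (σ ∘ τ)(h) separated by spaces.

For each element, apply τ then σ: a → a → b; b → c → f; c → g → e; d → d → d; e → f → g; f → h → c; g → b → h; h → e → a.
Collecting the images, σ ∘ τ = [b f e d g c h a].

b f e d g c h a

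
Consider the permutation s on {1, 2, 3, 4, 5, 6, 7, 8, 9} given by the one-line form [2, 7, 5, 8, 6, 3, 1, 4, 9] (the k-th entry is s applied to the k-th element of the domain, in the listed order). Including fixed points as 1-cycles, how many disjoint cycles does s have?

The cycle decomposition is (1, 2, 7)(3, 5, 6)(4, 8)(9), which has 4 cycles (counting 1-cycles).

4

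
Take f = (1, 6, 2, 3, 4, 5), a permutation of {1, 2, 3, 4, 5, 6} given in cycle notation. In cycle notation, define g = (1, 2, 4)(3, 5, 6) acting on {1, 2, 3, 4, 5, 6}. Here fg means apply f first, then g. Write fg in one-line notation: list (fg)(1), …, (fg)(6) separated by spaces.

3 5 1 6 2 4

(fg)(x) = g(f(x)). Computing each image: g(f(1)) = g(6) = 3, g(f(2)) = g(3) = 5, g(f(3)) = g(4) = 1, g(f(4)) = g(5) = 6, g(f(5)) = g(1) = 2, g(f(6)) = g(2) = 4.
Hence fg = [3 5 1 6 2 4].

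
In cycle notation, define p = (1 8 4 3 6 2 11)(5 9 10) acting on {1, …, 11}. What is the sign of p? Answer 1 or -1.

1

The cycle lengths are 7, 3, 1.
A cycle is odd iff its length is even; p has 0 even-length cycles, so sgn(p) = (−1)^0 and p is even.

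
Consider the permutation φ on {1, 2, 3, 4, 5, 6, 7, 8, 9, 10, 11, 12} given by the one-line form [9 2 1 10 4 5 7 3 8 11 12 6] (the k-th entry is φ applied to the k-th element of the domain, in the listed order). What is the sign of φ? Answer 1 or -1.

1

In disjoint-cycle form the cycle lengths are 6, 4, 1, 1.
A cycle of length ℓ contributes ℓ−1 transpositions, so φ is a product of 5 + 3 = 8 transpositions — even.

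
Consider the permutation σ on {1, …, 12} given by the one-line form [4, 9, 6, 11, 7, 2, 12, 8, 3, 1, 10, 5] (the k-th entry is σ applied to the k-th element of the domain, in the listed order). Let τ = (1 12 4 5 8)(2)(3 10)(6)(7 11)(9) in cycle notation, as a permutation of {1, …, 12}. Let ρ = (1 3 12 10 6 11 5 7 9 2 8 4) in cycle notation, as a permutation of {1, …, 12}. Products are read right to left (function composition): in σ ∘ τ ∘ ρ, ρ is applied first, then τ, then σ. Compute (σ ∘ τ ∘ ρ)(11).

8

Apply the permutations in order: ρ(11) = 5, then τ(5) = 8, then σ(8) = 8. So (σ ∘ τ ∘ ρ)(11) = 8.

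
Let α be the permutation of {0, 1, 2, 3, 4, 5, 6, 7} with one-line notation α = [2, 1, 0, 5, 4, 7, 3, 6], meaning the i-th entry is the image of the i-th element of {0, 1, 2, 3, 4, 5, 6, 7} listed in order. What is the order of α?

Decomposing into disjoint cycles gives cycle lengths 4, 2, 1, 1.
The order of α is the least common multiple of its cycle lengths: lcm(4, 2) = 4.

4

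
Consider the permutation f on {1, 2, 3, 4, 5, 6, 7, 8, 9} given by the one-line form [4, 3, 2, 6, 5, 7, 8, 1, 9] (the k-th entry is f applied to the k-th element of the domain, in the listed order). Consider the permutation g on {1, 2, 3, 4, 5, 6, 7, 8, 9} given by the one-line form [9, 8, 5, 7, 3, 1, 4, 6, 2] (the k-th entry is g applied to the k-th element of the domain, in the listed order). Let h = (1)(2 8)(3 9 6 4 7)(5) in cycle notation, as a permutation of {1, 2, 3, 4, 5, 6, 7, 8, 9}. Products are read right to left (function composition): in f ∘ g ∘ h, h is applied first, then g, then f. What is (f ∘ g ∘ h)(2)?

(f ∘ g ∘ h)(2) = f(g(h(2))). h(2) = 8, then g(8) = 6, then f(6) = 7, so the result is 7.

7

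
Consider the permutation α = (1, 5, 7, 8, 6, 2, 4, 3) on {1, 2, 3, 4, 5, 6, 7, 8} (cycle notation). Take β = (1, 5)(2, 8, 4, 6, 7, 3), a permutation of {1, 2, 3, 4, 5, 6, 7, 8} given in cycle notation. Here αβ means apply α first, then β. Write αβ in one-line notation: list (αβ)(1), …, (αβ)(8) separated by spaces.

Chase each element through α then β: 1 → 5 → 1; 2 → 4 → 6; 3 → 1 → 5; 4 → 3 → 2; 5 → 7 → 3; 6 → 2 → 8; 7 → 8 → 4; 8 → 6 → 7.
So αβ in one-line form is 1 6 5 2 3 8 4 7.

1 6 5 2 3 8 4 7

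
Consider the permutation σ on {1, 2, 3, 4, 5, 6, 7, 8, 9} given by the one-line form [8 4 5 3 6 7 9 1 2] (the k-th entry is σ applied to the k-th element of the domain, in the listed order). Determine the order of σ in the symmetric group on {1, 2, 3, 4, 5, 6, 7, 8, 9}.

14

The disjoint-cycle form of σ has cycle lengths 7, 2.
Since disjoint cycles commute, ord(σ) = lcm(7, 2) = 14.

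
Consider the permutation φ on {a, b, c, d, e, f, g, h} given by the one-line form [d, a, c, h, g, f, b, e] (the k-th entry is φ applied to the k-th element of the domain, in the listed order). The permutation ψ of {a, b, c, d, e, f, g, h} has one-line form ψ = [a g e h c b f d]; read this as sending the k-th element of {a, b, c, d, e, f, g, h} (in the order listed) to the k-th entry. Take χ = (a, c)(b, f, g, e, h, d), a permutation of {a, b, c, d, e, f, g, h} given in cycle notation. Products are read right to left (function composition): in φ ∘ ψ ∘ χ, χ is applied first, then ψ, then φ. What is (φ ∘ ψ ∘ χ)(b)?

a

(φ ∘ ψ ∘ χ)(b) = φ(ψ(χ(b))). χ(b) = f, then ψ(f) = b, then φ(b) = a, so the result is a.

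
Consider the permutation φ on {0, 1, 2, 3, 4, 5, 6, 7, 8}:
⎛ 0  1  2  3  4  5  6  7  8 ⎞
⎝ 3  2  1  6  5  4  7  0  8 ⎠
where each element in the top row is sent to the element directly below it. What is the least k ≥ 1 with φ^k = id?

Writing φ as disjoint cycles, the cycle lengths are 4, 2, 2, 1.
The order is lcm(4, 2, 2) = 4.

4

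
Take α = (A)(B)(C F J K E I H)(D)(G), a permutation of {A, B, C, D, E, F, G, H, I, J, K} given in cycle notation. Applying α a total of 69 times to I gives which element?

I lies in the 7-cycle (C F J K E I H).
Powers repeat with period 7 on this cycle, and 69 mod 7 = 6, so α^69(I) = α^6(I).
Stepping 6 places around the cycle: I → H → C → F → J → K → E.

E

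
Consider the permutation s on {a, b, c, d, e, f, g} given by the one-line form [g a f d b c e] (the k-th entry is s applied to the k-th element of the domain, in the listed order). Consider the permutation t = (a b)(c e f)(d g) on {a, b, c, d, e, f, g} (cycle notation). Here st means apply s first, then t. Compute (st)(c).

s(c) = f, then t(f) = c; composing gives (st)(c) = c.

c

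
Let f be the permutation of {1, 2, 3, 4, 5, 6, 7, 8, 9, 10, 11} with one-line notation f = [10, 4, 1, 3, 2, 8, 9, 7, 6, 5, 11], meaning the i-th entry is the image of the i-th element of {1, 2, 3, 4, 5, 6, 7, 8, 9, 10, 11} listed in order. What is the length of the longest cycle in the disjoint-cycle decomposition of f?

6

Decomposing into disjoint cycles gives (1 10 5 2 4 3)(6 8 7 9); the longest has length 6.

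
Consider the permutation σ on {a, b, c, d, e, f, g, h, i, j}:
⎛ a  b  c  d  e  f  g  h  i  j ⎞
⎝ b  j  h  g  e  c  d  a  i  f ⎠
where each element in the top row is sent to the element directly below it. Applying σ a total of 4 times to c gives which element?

Tracing c → h → … returns to c after 6 steps, so c lies in a 6-cycle (a b j f c h).
Advancing 4 steps from c: c → h → a → b → j.

j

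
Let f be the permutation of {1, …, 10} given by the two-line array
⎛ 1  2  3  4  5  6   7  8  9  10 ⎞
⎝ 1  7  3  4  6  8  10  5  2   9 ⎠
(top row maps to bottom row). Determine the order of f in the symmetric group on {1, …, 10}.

Writing f as disjoint cycles, the cycle lengths are 4, 3, 1, 1, 1.
Since disjoint cycles commute, ord(f) = lcm(4, 3) = 12.

12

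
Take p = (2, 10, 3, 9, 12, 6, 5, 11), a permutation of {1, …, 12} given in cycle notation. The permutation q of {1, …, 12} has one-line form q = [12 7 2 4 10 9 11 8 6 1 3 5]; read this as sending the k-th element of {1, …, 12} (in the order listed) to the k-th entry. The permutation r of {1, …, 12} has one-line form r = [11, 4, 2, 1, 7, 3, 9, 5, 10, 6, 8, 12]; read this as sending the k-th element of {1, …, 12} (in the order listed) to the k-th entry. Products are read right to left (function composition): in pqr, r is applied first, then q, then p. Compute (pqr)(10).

Chase 10: r(10) = 6; q(6) = 9; p(9) = 12. Hence (pqr)(10) = 12.

12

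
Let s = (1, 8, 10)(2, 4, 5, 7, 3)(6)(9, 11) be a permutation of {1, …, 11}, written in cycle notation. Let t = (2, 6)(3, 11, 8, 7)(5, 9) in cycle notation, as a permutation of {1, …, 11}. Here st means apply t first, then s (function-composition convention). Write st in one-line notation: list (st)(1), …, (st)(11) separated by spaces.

8 6 9 5 11 4 2 3 7 1 10

(st)(x) = s(t(x)). Computing each image: s(t(1)) = s(1) = 8, s(t(2)) = s(6) = 6, s(t(3)) = s(11) = 9, s(t(4)) = s(4) = 5, s(t(5)) = s(9) = 11, s(t(6)) = s(2) = 4, s(t(7)) = s(3) = 2, s(t(8)) = s(7) = 3, s(t(9)) = s(5) = 7, s(t(10)) = s(10) = 1, s(t(11)) = s(8) = 10.
Hence st = [8 6 9 5 11 4 2 3 7 1 10].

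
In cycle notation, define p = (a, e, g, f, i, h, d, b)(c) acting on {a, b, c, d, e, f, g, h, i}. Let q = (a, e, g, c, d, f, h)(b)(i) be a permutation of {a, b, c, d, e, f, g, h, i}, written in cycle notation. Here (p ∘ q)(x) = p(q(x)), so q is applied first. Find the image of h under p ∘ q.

e

(p ∘ q)(h) = p(q(h)). q(h) = a, then p(a) = e. So (p ∘ q)(h) = e.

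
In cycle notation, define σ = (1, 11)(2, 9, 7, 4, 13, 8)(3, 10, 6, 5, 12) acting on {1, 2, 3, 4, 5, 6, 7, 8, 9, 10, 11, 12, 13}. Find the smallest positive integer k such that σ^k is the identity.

30

The cycle type of σ is (6, 5, 2).
Since disjoint cycles commute, ord(σ) = lcm(6, 5, 2) = 30.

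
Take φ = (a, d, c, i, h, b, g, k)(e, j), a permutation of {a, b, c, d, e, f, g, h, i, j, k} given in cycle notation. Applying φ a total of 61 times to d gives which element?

d lies in the 8-cycle (a, d, c, i, h, b, g, k).
Since the cycle has length 8, φ^61 acts on it the same as φ^5 (61 mod 8 = 5).
Stepping 5 places around the cycle: d → c → i → h → b → g.

g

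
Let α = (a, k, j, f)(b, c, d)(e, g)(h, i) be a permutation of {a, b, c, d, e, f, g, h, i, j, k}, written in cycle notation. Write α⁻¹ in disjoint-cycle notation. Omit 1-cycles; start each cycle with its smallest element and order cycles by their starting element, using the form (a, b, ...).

The inverse reverses each cycle.
Reversing each cycle of α and rotating so the smallest element leads gives (a, f, j, k)(b, d, c)(e, g)(h, i).

(a, f, j, k)(b, d, c)(e, g)(h, i)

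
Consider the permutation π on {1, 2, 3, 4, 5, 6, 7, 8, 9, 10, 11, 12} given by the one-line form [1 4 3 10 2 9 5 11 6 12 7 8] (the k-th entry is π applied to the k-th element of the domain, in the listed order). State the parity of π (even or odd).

even

In disjoint-cycle form the cycle lengths are 8, 2, 1, 1.
A cycle of length ℓ contributes ℓ−1 transpositions, so π is a product of 7 + 1 = 8 transpositions — even.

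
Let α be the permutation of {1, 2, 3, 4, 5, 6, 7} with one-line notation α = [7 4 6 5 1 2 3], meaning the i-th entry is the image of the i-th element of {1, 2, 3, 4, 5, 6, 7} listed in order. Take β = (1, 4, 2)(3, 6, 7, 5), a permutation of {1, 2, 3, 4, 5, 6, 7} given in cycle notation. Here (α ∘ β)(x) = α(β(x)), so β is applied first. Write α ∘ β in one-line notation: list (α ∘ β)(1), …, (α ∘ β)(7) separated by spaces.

For each element, apply β then α: 1 → 4 → 5; 2 → 1 → 7; 3 → 6 → 2; 4 → 2 → 4; 5 → 3 → 6; 6 → 7 → 3; 7 → 5 → 1.
Collecting the images, α ∘ β = [5 7 2 4 6 3 1].

5 7 2 4 6 3 1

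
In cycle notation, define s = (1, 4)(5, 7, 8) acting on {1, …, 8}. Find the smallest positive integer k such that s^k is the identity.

6

The cycle type of s is (3, 2, 1, 1, 1).
The order is lcm(3, 2) = 6.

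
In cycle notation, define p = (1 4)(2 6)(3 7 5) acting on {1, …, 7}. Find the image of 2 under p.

6

In the cycle (2 6), 2 is followed by 6, so p(2) = 6.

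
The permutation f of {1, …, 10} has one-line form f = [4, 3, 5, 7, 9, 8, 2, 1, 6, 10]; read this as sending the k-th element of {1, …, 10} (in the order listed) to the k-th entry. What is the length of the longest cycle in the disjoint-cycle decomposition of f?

9

Decomposing into disjoint cycles gives (1, 4, 7, 2, 3, 5, 9, 6, 8); the longest has length 9.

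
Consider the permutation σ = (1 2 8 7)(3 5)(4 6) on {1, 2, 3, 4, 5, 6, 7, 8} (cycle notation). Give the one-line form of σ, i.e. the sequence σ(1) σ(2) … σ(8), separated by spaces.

2 8 5 6 3 4 1 7

Each element maps to the next entry in its cycle (wrapping to the front): 1→2, 2→8, 3→5, 4→6, 5→3, 6→4, 7→1, 8→7.
Listing these in domain order gives 2 8 5 6 3 4 1 7.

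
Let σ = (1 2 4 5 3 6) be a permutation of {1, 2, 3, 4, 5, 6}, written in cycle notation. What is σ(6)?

In the cycle (1 2 4 5 3 6), 6 is followed by 1, so σ(6) = 1.

1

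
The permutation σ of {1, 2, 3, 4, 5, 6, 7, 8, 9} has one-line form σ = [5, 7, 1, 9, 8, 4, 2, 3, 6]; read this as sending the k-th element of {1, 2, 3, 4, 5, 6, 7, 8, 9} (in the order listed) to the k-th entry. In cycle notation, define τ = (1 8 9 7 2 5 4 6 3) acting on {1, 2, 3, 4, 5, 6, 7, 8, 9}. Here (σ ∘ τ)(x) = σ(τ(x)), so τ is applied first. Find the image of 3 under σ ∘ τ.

(σ ∘ τ)(3) = σ(τ(3)). τ(3) = 1, then σ(1) = 5. So (σ ∘ τ)(3) = 5.

5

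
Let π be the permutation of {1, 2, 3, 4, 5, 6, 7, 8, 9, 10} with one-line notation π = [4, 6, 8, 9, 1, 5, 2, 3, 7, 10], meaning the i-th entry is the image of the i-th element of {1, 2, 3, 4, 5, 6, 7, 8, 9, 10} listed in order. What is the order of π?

The disjoint-cycle form of π has cycle lengths 7, 2, 1.
Since disjoint cycles commute, ord(π) = lcm(7, 2) = 14.

14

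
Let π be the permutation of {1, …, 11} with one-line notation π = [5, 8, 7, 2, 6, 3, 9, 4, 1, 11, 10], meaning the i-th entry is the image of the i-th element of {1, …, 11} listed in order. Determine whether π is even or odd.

even

In disjoint-cycle form the cycle lengths are 6, 3, 2.
A cycle of length ℓ contributes ℓ−1 transpositions, so π is a product of 5 + 2 + 1 = 8 transpositions — even.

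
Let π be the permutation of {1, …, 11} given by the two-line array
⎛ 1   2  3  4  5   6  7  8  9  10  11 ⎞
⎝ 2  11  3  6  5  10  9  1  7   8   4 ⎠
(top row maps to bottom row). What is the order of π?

The disjoint-cycle form of π has cycle lengths 7, 2, 1, 1.
The order of π is the least common multiple of its cycle lengths: lcm(7, 2) = 14.

14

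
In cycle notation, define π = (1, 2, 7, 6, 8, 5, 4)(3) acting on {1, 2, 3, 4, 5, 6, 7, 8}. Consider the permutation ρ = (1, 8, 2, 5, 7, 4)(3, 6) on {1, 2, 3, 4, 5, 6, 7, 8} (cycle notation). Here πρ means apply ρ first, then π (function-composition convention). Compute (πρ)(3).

8

First apply ρ: ρ(3) = 6, then π(6) = 8. Thus (πρ)(3) = 8.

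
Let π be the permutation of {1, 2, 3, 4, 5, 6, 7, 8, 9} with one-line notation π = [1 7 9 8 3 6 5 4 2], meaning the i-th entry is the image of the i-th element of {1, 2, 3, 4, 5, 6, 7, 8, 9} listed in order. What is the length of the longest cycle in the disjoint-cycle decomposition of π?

Decomposing into disjoint cycles gives (2, 7, 5, 3, 9)(4, 8); the longest has length 5.

5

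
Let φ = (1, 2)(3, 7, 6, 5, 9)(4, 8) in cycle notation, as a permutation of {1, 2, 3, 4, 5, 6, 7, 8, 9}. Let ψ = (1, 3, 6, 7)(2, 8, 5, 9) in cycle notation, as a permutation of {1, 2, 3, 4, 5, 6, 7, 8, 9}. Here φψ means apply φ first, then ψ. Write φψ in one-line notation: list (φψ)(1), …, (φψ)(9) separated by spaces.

(φψ)(x) = ψ(φ(x)). Computing each image: ψ(φ(1)) = ψ(2) = 8, ψ(φ(2)) = ψ(1) = 3, ψ(φ(3)) = ψ(7) = 1, ψ(φ(4)) = ψ(8) = 5, ψ(φ(5)) = ψ(9) = 2, ψ(φ(6)) = ψ(5) = 9, ψ(φ(7)) = ψ(6) = 7, ψ(φ(8)) = ψ(4) = 4, ψ(φ(9)) = ψ(3) = 6.
Hence φψ = [8 3 1 5 2 9 7 4 6].

8 3 1 5 2 9 7 4 6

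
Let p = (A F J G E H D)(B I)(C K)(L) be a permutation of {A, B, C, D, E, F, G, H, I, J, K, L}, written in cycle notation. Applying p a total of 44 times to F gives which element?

G

F lies in the 7-cycle (A F J G E H D).
Powers repeat with period 7 on this cycle, and 44 mod 7 = 2, so p^44(F) = p^2(F).
Stepping 2 places around the cycle: F → J → G.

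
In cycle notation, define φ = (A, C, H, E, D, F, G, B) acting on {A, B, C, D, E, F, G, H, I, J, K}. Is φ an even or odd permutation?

odd

The cycle lengths are 8, 1, 1, 1.
A cycle of length ℓ contributes ℓ−1 transpositions, so φ is a product of 7 transpositions — odd.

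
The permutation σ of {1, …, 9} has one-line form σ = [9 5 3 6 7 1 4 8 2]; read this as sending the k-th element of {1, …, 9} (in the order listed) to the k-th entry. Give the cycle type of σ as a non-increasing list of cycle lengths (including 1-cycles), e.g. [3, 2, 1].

[7, 1, 1]

The disjoint cycles are (1 9 2 5 7 4 6)(3)(8), with lengths 7, 1, 1 in non-increasing order.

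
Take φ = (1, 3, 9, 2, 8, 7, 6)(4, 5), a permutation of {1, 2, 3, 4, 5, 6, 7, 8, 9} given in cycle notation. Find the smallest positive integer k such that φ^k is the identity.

The disjoint cycles have lengths 7, 2.
The order of φ is the least common multiple of its cycle lengths: lcm(7, 2) = 14.

14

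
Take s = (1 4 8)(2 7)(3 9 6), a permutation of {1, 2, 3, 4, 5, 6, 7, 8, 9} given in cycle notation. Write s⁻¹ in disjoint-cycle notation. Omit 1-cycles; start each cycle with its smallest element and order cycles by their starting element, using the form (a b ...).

(1 8 4)(2 7)(3 6 9)

The inverse reverses each cycle.
Reversing each cycle of s and rotating so the smallest element leads gives (1 8 4)(2 7)(3 6 9).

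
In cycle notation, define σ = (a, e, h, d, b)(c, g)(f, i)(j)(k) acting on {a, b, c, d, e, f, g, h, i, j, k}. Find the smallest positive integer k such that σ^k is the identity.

10

The disjoint cycles have lengths 5, 2, 2, 1, 1.
Since disjoint cycles commute, ord(σ) = lcm(5, 2, 2) = 10.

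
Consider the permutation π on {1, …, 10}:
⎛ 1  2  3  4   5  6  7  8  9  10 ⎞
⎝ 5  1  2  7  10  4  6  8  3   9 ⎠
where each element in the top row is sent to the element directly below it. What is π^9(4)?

4

Tracing 4 → 7 → … returns to 4 after 3 steps, so 4 lies in a 3-cycle (4, 7, 6).
Powers repeat with period 3 on this cycle, and 9 mod 3 = 0, so π^9(4) = π^0(4).
So π^9(4) = 4.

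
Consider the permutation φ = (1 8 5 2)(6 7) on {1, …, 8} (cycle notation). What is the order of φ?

4

The disjoint cycles have lengths 4, 2, 1, 1.
Since disjoint cycles commute, ord(φ) = lcm(4, 2) = 4.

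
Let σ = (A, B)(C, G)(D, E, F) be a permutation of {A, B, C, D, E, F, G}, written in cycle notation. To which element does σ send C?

G

Within (C, G), C ↦ G.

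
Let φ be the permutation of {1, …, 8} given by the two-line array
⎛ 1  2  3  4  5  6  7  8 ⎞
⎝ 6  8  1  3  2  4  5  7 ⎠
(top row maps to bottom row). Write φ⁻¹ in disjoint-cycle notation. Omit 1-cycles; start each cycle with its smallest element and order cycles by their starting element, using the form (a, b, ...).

(1, 3, 4, 6)(2, 5, 7, 8)

First write φ in disjoint cycles: (1, 6, 4, 3)(2, 8, 7, 5).
Reversing each cycle (and rotating so the smallest element leads) gives φ⁻¹ = (1, 3, 4, 6)(2, 5, 7, 8).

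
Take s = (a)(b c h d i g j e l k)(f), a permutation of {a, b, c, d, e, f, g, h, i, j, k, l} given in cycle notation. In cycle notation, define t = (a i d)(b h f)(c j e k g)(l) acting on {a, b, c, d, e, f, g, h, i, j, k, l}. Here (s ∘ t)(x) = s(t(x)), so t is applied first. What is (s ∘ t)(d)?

First apply t: t(d) = a, then s(a) = a. Thus (s ∘ t)(d) = a.

a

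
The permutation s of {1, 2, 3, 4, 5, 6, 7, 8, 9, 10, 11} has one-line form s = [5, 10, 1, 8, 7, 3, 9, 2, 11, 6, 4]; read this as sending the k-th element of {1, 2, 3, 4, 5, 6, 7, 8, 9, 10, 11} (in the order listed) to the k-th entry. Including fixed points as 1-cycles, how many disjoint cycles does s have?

1

The cycle decomposition is (1 5 7 9 11 4 8 2 10 6 3), which has 1 cycle (counting 1-cycles).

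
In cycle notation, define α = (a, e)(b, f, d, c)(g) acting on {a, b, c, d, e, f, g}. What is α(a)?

a appears in (a, e); the next entry (wrapping around) is e.

e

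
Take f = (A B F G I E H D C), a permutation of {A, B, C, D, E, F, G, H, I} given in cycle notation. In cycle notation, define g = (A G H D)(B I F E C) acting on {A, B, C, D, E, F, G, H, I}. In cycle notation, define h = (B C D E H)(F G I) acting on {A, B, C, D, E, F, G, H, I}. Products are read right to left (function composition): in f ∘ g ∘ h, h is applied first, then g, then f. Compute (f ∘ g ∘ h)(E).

C

Chase E: h(E) = H; g(H) = D; f(D) = C. Hence (f ∘ g ∘ h)(E) = C.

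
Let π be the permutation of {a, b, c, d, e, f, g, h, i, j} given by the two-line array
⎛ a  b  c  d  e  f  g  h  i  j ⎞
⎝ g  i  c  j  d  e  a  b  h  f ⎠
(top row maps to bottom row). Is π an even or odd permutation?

In disjoint-cycle form the cycle lengths are 4, 3, 2, 1.
A cycle of length ℓ contributes ℓ−1 transpositions, so π is a product of 3 + 2 + 1 = 6 transpositions — even.

even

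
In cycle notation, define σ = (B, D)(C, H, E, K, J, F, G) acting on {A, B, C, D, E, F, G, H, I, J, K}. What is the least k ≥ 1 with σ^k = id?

The cycle type of σ is (7, 2, 1, 1).
The order of σ is the least common multiple of its cycle lengths: lcm(7, 2) = 14.

14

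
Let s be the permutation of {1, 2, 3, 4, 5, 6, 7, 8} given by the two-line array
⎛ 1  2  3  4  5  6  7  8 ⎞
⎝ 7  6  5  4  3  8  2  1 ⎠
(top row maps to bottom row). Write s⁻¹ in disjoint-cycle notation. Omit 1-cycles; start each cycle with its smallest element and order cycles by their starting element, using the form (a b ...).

The cycle decomposition of s is (1 7 2 6 8)(3 5).
The inverse reverses every cycle; in canonical form, s⁻¹ = (1 8 6 2 7)(3 5).

(1 8 6 2 7)(3 5)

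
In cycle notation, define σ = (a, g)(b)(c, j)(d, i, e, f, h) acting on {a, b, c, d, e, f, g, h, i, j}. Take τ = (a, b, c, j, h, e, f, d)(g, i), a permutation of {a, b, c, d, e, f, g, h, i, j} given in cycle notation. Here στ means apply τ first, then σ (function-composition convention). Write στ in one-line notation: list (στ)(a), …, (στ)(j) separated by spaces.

b j c g h i e f a d

(στ)(x) = σ(τ(x)). Computing each image: σ(τ(a)) = σ(b) = b, σ(τ(b)) = σ(c) = j, σ(τ(c)) = σ(j) = c, σ(τ(d)) = σ(a) = g, σ(τ(e)) = σ(f) = h, σ(τ(f)) = σ(d) = i, σ(τ(g)) = σ(i) = e, σ(τ(h)) = σ(e) = f, σ(τ(i)) = σ(g) = a, σ(τ(j)) = σ(h) = d.
Hence στ = [b j c g h i e f a d].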